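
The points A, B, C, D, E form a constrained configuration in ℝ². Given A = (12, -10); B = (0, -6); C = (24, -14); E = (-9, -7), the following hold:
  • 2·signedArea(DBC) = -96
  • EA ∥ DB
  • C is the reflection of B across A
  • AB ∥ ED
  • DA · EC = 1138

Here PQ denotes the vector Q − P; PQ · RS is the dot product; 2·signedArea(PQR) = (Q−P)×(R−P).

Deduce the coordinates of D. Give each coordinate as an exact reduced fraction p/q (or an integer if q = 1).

D = (-21, -3)

1. D_x = -21  [EA ∥ DB ∩ AB ∥ ED]
2. D_y = -3  [EA ∥ DB ∩ AB ∥ ED]
   → D = (-21, -3)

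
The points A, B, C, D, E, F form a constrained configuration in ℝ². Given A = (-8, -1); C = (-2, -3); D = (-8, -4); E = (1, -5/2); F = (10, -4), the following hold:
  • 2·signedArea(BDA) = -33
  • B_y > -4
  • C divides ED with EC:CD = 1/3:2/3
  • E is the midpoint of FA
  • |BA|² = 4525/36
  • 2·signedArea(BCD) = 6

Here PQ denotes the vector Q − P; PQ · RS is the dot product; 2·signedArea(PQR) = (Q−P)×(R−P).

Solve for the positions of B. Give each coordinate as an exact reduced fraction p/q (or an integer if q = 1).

B = (3, -19/6)

1. B_x = 3  [2·signedArea(BCD) = 6 ∩ 2·signedArea(BDA) = -33]
2. B_y = -19/6  [2·signedArea(BCD) = 6 ∩ 2·signedArea(BDA) = -33]
   → B = (3, -19/6)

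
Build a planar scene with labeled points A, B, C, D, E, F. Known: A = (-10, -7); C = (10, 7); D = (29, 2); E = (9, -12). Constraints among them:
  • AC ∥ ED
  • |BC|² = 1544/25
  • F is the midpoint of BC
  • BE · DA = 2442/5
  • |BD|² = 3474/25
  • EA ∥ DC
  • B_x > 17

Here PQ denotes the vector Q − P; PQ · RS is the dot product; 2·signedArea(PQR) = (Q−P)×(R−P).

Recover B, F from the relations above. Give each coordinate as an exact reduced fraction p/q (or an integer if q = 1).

B = (88/5, 5)
F = (69/5, 6)

1. B_x = 88/5  [line 39·x + 9·y + -3657/5 = 0 ∩ |BC|² = 1544/25]
2. B_y = 5  [line 39·x + 9·y + -3657/5 = 0 ∩ |BC|² = 1544/25]
   → B = (88/5, 5)
3. F_x = 69/5  [F is the midpoint of BC]
4. F_y = 6  [F is the midpoint of BC]
   → F = (69/5, 6)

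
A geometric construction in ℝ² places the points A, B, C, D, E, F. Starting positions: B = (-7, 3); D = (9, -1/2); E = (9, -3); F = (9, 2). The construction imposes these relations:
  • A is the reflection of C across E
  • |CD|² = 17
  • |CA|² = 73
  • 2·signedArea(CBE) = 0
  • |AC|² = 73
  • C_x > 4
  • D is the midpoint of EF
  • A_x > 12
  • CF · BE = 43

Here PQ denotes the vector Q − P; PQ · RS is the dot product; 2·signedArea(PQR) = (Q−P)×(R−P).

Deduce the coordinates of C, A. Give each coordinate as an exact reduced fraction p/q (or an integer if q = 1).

1. C_x = 5  [2·signedArea(CBE) = 0 ∩ CF · BE = 43]
2. C_y = -3/2  [2·signedArea(CBE) = 0 ∩ CF · BE = 43]
   → C = (5, -3/2)
3. A_x = 13  [A is the reflection of C across E]
4. A_y = -9/2  [A is the reflection of C across E]
   → A = (13, -9/2)

A = (13, -9/2)
C = (5, -3/2)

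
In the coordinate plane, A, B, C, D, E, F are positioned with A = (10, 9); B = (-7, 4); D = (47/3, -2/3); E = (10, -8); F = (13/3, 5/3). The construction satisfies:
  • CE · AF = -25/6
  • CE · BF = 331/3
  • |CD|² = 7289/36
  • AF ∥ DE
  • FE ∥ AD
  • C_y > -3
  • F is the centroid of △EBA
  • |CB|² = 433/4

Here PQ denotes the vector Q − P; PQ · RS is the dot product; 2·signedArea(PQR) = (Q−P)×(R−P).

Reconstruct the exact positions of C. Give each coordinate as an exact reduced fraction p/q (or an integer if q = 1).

1. C_x = 3/2  [CE · BF = 331/3 ∩ CE · AF = -25/6]
2. C_y = -2  [CE · BF = 331/3 ∩ CE · AF = -25/6]
   → C = (3/2, -2)

C = (3/2, -2)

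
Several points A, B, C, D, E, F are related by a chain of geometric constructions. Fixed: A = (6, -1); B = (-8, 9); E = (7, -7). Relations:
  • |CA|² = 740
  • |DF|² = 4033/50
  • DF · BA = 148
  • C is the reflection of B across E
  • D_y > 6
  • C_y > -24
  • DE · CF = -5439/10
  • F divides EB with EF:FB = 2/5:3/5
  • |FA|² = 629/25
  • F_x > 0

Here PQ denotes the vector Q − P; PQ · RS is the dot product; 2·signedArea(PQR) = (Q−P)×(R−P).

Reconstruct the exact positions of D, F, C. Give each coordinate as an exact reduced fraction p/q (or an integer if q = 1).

C = (22, -23)
D = (-9/2, 13/2)
F = (1, -3/5)

1. F_x = 1  [F divides EB with EF:FB = 2/5:3/5]
2. F_y = -3/5  [F divides EB with EF:FB = 2/5:3/5]
   → F = (1, -3/5)
3. C_x = 22  [C is the reflection of B across E]
4. C_y = -23  [C is the reflection of B across E]
   → C = (22, -23)
5. D_x = -9/2  [DF · BA = 148 ∩ DE · CF = -5439/10]
6. D_y = 13/2  [DF · BA = 148 ∩ DE · CF = -5439/10]
   → D = (-9/2, 13/2)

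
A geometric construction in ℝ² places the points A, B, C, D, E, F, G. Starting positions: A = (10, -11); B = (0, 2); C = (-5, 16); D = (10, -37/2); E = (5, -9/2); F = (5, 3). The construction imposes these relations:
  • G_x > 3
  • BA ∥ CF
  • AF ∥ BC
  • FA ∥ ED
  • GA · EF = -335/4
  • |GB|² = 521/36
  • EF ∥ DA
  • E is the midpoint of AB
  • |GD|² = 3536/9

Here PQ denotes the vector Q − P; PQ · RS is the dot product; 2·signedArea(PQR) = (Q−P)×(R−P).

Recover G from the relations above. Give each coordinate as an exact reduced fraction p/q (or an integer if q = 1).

1. G_y = 1/6  [GA · EF = -335/4]
2. G_x = 10/3  [|GB|² = 521/36]
   → G = (10/3, 1/6)

G = (10/3, 1/6)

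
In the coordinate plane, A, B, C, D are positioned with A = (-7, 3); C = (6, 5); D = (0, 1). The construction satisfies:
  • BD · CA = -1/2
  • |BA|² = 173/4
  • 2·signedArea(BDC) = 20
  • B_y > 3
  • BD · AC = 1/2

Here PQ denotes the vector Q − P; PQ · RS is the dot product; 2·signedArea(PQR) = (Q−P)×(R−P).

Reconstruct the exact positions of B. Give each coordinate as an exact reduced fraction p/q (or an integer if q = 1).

B = (-1/2, 4)

1. B_x = -1/2  [BD · AC = 1/2 ∩ 2·signedArea(BDC) = 20]
2. B_y = 4  [BD · AC = 1/2 ∩ 2·signedArea(BDC) = 20]
   → B = (-1/2, 4)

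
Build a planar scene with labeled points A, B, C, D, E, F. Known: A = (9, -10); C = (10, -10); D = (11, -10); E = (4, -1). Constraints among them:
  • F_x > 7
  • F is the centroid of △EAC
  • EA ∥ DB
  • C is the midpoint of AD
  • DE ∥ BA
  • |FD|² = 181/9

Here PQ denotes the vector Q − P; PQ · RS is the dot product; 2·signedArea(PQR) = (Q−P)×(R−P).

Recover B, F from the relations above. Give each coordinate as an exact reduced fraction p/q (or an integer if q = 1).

1. B_x = 16  [DE ∥ BA ∩ EA ∥ DB]
2. B_y = -19  [DE ∥ BA ∩ EA ∥ DB]
   → B = (16, -19)
3. F_x = 23/3  [F is the centroid of △EAC]
4. F_y = -7  [F is the centroid of △EAC]
   → F = (23/3, -7)

B = (16, -19)
F = (23/3, -7)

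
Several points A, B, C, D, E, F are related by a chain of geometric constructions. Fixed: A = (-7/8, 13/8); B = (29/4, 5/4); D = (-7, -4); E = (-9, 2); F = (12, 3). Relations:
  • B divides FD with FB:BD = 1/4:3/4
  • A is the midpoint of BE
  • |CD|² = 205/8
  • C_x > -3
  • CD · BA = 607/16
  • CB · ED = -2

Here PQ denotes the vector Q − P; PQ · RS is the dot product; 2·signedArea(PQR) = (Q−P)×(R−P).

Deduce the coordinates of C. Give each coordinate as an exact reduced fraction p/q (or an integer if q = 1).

1. C_x = -9/4  [CD · BA = 607/16 ∩ CB · ED = -2]
2. C_y = -9/4  [CD · BA = 607/16 ∩ CB · ED = -2]
   → C = (-9/4, -9/4)

C = (-9/4, -9/4)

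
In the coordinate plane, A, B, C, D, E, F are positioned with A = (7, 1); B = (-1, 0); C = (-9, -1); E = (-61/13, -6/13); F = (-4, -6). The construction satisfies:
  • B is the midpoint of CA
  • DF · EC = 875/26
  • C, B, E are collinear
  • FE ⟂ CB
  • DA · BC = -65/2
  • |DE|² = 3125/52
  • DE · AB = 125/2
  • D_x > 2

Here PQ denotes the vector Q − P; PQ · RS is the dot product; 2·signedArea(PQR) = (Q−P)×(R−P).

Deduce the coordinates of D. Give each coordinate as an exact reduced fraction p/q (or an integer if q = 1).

1. D_x = 3  [line 8·x + 1·y + -49/2 = 0 ∩ |DE|² = 3125/52]
2. D_y = 1/2  [line 8·x + 1·y + -49/2 = 0 ∩ |DE|² = 3125/52]
   → D = (3, 1/2)

D = (3, 1/2)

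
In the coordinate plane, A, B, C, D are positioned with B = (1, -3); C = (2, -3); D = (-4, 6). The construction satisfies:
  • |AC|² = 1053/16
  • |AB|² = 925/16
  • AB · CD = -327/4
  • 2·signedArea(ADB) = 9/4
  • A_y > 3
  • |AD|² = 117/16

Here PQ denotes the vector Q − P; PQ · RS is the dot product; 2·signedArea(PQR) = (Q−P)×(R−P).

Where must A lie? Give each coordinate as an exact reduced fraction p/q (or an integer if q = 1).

1. A_x = -5/2  [AB · CD = -327/4 ∩ 2·signedArea(ADB) = 9/4]
2. A_y = 15/4  [AB · CD = -327/4 ∩ 2·signedArea(ADB) = 9/4]
   → A = (-5/2, 15/4)

A = (-5/2, 15/4)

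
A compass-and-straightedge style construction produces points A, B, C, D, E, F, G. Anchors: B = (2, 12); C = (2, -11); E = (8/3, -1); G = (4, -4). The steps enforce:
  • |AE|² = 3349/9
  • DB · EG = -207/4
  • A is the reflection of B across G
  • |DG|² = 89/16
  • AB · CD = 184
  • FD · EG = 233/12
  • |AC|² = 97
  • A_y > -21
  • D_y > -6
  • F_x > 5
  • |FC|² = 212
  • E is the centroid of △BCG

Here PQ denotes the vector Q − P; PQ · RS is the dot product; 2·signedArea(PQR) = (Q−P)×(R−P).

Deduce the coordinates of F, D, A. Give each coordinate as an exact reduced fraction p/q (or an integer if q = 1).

1. A_x = 6  [A is the reflection of B across G]
2. A_y = -20  [A is the reflection of B across G]
   → A = (6, -20)
3. D_x = 2  [DB · EG = -207/4 ∩ AB · CD = 184]
4. D_y = -21/4  [DB · EG = -207/4 ∩ AB · CD = 184]
   → D = (2, -21/4)
5. F_x = 6  [line -4/3·x + 3·y + -1 = 0 ∩ |FC|² = 212]
6. F_y = 3  [line -4/3·x + 3·y + -1 = 0 ∩ |FC|² = 212]
   → F = (6, 3)

A = (6, -20)
D = (2, -21/4)
F = (6, 3)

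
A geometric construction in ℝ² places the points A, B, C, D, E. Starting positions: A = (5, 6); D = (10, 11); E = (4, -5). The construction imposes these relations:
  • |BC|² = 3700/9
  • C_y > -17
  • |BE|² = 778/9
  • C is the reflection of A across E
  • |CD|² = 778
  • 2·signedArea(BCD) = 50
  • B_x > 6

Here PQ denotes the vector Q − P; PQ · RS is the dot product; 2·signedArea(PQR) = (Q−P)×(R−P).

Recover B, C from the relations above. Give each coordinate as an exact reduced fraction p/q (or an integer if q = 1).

1. C_x = 3  [C is the reflection of A across E]
2. C_y = -16  [C is the reflection of A across E]
   → C = (3, -16)
3. B_x = 19/3  [line -27·x + 7·y + 143 = 0 ∩ |BC|² = 3700/9]
4. B_y = 4  [line -27·x + 7·y + 143 = 0 ∩ |BC|² = 3700/9]
   → B = (19/3, 4)

B = (19/3, 4)
C = (3, -16)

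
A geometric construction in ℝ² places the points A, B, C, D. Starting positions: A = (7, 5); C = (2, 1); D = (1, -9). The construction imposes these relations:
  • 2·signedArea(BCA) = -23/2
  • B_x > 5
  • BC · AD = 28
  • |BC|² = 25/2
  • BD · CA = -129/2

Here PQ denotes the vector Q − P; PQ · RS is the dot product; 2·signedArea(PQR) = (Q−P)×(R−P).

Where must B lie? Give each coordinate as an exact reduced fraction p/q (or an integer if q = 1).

B = (11/2, 3/2)

1. B_x = 11/2  [2·signedArea(BCA) = -23/2 ∩ BC · AD = 28]
2. B_y = 3/2  [2·signedArea(BCA) = -23/2 ∩ BC · AD = 28]
   → B = (11/2, 3/2)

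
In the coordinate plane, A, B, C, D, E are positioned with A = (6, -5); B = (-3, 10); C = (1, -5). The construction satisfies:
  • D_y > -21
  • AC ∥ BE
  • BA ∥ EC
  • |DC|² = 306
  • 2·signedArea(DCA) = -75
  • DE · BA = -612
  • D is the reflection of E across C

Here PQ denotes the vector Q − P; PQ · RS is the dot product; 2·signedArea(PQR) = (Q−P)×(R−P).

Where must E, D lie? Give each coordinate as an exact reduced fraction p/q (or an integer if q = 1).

1. E_x = -8  [BA ∥ EC ∩ AC ∥ BE]
2. E_y = 10  [BA ∥ EC ∩ AC ∥ BE]
   → E = (-8, 10)
3. D_x = 10  [D is the reflection of E across C]
4. D_y = -20  [D is the reflection of E across C]
   → D = (10, -20)

D = (10, -20)
E = (-8, 10)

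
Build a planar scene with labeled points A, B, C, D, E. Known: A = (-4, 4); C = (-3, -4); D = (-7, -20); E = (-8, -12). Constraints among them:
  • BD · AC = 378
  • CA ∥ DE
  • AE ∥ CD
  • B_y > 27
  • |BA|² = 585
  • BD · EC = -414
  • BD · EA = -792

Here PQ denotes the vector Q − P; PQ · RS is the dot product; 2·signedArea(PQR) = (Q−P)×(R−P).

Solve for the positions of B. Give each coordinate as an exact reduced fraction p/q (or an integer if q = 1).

1. B_x = -1  [BD · AC = 378 ∩ BD · EC = -414]
2. B_y = 28  [BD · AC = 378 ∩ BD · EC = -414]
   → B = (-1, 28)

B = (-1, 28)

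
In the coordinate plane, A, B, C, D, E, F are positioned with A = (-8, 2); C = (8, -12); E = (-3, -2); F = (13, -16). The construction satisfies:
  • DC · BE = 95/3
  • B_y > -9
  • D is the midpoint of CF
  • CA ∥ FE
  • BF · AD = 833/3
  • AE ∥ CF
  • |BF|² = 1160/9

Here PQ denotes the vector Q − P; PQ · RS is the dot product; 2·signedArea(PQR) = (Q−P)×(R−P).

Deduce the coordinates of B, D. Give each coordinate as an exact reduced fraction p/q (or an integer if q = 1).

1. D_x = 21/2  [D is the midpoint of CF]
2. D_y = -14  [D is the midpoint of CF]
   → D = (21/2, -14)
3. B_x = 13/3  [BF · AD = 833/3 ∩ DC · BE = 95/3]
4. B_y = -26/3  [BF · AD = 833/3 ∩ DC · BE = 95/3]
   → B = (13/3, -26/3)

B = (13/3, -26/3)
D = (21/2, -14)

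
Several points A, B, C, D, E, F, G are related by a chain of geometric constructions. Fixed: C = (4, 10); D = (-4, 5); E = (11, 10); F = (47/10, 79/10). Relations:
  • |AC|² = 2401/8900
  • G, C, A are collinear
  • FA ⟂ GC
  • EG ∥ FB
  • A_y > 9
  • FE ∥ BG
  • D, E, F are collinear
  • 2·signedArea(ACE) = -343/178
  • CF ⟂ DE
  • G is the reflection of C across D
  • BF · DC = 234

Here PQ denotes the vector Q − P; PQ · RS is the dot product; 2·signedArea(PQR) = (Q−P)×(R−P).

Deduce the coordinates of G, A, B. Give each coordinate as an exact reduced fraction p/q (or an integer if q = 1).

A = (1584/445, 1731/178)
B = (-183/10, -21/10)
G = (-12, 0)

1. G_x = -12  [G is the reflection of C across D]
2. G_y = 0  [G is the reflection of C across D]
   → G = (-12, 0)
3. A_x = 1584/445  [G, C, A are collinear ∩ FA ⟂ GC]
4. A_y = 1731/178  [G, C, A are collinear ∩ FA ⟂ GC]
   → A = (1584/445, 1731/178)
5. B_x = -183/10  [FE ∥ BG ∩ EG ∥ FB]
6. B_y = -21/10  [FE ∥ BG ∩ EG ∥ FB]
   → B = (-183/10, -21/10)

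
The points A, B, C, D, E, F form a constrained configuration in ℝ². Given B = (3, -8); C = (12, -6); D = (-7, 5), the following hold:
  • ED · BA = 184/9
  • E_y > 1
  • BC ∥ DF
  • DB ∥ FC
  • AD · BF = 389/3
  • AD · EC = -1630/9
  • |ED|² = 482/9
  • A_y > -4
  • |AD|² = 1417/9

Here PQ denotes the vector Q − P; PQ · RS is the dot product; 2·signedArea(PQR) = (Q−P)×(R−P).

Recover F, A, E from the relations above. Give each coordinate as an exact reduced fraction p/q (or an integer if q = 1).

1. F_x = 2  [DB ∥ FC ∩ BC ∥ DF]
2. F_y = 7  [DB ∥ FC ∩ BC ∥ DF]
   → F = (2, 7)
3. A_x = 8/3  [line 1·x + -15·y + -143/3 = 0 ∩ |AD|² = 1417/9]
4. A_y = -3  [line 1·x + -15·y + -143/3 = 0 ∩ |AD|² = 1417/9]
   → A = (8/3, -3)
5. E_x = -2/3  [ED · BA = 184/9 ∩ AD · EC = -1630/9]
6. E_y = 4/3  [ED · BA = 184/9 ∩ AD · EC = -1630/9]
   → E = (-2/3, 4/3)

A = (8/3, -3)
E = (-2/3, 4/3)
F = (2, 7)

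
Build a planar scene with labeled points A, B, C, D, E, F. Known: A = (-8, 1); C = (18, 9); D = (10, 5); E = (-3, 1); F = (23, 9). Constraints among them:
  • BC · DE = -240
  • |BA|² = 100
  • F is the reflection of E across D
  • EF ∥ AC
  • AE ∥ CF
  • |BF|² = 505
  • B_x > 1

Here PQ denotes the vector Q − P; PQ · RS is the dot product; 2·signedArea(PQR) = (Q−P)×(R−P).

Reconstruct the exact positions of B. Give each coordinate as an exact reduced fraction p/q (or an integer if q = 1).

1. B_x = 2  [line 13·x + 4·y + -30 = 0 ∩ |BA|² = 100]
2. B_y = 1  [line 13·x + 4·y + -30 = 0 ∩ |BA|² = 100]
   → B = (2, 1)

B = (2, 1)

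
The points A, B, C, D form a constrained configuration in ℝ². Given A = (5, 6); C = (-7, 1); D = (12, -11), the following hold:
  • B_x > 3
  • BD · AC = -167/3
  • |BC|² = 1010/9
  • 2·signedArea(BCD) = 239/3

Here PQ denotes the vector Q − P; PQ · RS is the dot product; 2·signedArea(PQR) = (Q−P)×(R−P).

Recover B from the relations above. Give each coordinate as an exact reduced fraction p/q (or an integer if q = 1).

1. B_x = 10/3  [2·signedArea(BCD) = 239/3 ∩ BD · AC = -167/3]
2. B_y = -4/3  [2·signedArea(BCD) = 239/3 ∩ BD · AC = -167/3]
   → B = (10/3, -4/3)

B = (10/3, -4/3)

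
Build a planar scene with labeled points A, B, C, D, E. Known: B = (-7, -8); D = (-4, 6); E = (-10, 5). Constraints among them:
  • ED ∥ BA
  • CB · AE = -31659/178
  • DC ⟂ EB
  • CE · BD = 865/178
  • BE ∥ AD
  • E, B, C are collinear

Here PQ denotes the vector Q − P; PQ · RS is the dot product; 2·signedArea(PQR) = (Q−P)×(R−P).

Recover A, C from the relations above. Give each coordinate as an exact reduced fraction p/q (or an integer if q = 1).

A = (-1, -7)
C = (-1765/178, 825/178)

1. A_x = -1  [BE ∥ AD ∩ ED ∥ BA]
2. A_y = -7  [BE ∥ AD ∩ ED ∥ BA]
   → A = (-1, -7)
3. C_x = -1765/178  [E, B, C are collinear ∩ DC ⟂ EB]
4. C_y = 825/178  [E, B, C are collinear ∩ DC ⟂ EB]
   → C = (-1765/178, 825/178)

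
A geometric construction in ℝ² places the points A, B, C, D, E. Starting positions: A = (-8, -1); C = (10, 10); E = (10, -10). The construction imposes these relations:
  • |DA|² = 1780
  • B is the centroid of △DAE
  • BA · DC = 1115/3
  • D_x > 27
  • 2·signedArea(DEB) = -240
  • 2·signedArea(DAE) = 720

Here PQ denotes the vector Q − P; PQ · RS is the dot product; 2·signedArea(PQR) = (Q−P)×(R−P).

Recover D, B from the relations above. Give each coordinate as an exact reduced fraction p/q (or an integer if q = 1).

B = (10, 10/3)
D = (28, 21)

1. D_x = 28  [line 9·x + 18·y + -630 = 0 ∩ |DA|² = 1780]
2. D_y = 21  [line 9·x + 18·y + -630 = 0 ∩ |DA|² = 1780]
   → D = (28, 21)
3. B_x = 10  [2·signedArea(DEB) = -240 ∩ B is the centroid of △DAE]
4. B_y = 10/3  [2·signedArea(DEB) = -240 ∩ B is the centroid of △DAE]
   → B = (10, 10/3)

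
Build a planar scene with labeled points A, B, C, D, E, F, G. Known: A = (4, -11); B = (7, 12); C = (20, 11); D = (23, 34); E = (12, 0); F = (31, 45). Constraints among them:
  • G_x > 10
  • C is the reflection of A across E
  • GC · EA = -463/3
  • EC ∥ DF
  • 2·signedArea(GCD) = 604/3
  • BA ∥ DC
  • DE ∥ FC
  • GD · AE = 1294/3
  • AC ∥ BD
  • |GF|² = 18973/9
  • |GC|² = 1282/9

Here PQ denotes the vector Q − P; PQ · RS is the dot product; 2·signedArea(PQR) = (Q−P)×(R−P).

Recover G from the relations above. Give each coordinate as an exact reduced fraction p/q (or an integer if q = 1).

1. G_x = 31/3  [GD · AE = 1294/3 ∩ 2·signedArea(GCD) = 604/3]
2. G_y = 4  [GD · AE = 1294/3 ∩ 2·signedArea(GCD) = 604/3]
   → G = (31/3, 4)

G = (31/3, 4)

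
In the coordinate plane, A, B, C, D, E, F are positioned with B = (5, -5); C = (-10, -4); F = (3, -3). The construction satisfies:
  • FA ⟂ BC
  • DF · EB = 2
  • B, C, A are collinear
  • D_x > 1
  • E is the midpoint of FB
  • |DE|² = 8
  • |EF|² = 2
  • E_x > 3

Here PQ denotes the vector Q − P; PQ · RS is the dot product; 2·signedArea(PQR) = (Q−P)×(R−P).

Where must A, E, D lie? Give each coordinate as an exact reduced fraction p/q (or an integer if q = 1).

A = (325/113, -549/113)
D = (2, -2)
E = (4, -4)

1. A_x = 325/113  [B, C, A are collinear ∩ FA ⟂ BC]
2. A_y = -549/113  [B, C, A are collinear ∩ FA ⟂ BC]
   → A = (325/113, -549/113)
3. E_x = 4  [E is the midpoint of FB]
4. E_y = -4  [E is the midpoint of FB]
   → E = (4, -4)
5. D_x = 2  [line -1·x + 1·y + 4 = 0 ∩ |DE|² = 8]
6. D_y = -2  [line -1·x + 1·y + 4 = 0 ∩ |DE|² = 8]
   → D = (2, -2)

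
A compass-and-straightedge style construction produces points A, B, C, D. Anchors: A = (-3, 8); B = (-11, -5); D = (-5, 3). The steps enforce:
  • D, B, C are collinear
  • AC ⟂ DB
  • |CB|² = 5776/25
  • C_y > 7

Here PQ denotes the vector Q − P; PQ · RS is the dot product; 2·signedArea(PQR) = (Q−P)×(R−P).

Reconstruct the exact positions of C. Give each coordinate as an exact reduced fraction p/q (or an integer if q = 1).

1. C_x = -47/25  [D, B, C are collinear ∩ AC ⟂ DB]
2. C_y = 179/25  [D, B, C are collinear ∩ AC ⟂ DB]
   → C = (-47/25, 179/25)

C = (-47/25, 179/25)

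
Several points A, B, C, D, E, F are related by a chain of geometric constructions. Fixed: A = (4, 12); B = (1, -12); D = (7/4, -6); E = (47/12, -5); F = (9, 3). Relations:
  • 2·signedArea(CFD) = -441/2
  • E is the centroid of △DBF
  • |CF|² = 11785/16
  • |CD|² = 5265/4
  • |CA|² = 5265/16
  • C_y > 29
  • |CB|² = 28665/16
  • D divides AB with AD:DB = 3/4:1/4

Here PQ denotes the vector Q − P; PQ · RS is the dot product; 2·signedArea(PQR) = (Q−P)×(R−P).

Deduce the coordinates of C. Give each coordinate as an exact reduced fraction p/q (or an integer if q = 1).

1. C_x = 25/4  [line 9·x + -29/4·y + 645/4 = 0 ∩ |CB|² = 28665/16]
2. C_y = 30  [line 9·x + -29/4·y + 645/4 = 0 ∩ |CB|² = 28665/16]
   → C = (25/4, 30)

C = (25/4, 30)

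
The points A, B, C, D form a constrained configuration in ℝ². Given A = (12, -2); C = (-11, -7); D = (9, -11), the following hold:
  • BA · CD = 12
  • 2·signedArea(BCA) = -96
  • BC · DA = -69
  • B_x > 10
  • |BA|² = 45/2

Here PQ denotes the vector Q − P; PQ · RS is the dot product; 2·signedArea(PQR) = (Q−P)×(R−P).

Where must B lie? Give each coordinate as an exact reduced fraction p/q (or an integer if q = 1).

1. B_x = 21/2  [BC · DA = -69 ∩ BA · CD = 12]
2. B_y = -13/2  [BC · DA = -69 ∩ BA · CD = 12]
   → B = (21/2, -13/2)

B = (21/2, -13/2)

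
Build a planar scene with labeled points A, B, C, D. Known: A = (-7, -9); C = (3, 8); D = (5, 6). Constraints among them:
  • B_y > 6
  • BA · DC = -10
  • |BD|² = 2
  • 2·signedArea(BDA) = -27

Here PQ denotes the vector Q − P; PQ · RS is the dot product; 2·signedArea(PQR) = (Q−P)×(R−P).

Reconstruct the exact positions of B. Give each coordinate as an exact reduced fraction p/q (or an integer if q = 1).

1. B_x = 4  [2·signedArea(BDA) = -27 ∩ BA · DC = -10]
2. B_y = 7  [2·signedArea(BDA) = -27 ∩ BA · DC = -10]
   → B = (4, 7)

B = (4, 7)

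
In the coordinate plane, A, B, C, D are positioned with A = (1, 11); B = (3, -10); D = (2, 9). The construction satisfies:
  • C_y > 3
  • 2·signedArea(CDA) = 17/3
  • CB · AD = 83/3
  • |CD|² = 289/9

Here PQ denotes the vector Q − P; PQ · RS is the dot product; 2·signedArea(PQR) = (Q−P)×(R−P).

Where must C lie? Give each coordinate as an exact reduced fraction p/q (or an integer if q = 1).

C = (2, 10/3)

1. C_x = 2  [2·signedArea(CDA) = 17/3 ∩ CB · AD = 83/3]
2. C_y = 10/3  [2·signedArea(CDA) = 17/3 ∩ CB · AD = 83/3]
   → C = (2, 10/3)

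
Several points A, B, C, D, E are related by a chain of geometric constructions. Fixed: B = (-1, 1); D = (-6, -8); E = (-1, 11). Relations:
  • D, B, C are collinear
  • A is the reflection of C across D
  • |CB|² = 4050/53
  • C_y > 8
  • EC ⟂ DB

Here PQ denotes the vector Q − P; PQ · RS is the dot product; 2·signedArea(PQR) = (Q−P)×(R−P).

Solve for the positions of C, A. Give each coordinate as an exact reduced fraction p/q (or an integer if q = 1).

A = (-808/53, -1306/53)
C = (172/53, 458/53)

1. C_x = 172/53  [D, B, C are collinear ∩ EC ⟂ DB]
2. C_y = 458/53  [D, B, C are collinear ∩ EC ⟂ DB]
   → C = (172/53, 458/53)
3. A_x = -808/53  [A is the reflection of C across D]
4. A_y = -1306/53  [A is the reflection of C across D]
   → A = (-808/53, -1306/53)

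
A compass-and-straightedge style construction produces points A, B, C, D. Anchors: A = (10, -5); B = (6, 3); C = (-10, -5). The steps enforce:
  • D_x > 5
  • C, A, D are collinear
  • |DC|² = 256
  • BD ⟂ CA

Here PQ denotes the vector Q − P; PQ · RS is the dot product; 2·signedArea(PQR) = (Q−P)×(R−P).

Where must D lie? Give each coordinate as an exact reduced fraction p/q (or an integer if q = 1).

1. D_x = 6  [C, A, D are collinear ∩ BD ⟂ CA]
2. D_y = -5  [C, A, D are collinear ∩ BD ⟂ CA]
   → D = (6, -5)

D = (6, -5)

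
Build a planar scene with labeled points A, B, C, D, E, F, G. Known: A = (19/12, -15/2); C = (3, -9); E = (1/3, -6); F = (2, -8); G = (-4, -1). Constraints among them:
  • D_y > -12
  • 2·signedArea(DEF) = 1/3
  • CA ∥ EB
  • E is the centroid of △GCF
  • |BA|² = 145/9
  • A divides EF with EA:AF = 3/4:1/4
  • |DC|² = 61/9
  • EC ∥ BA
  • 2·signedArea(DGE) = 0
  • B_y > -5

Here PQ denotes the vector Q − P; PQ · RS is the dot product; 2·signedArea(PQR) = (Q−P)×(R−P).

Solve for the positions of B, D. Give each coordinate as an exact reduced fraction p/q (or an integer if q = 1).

B = (-13/12, -9/2)
D = (14/3, -11)

1. B_x = -13/12  [EC ∥ BA ∩ CA ∥ EB]
2. B_y = -9/2  [EC ∥ BA ∩ CA ∥ EB]
   → B = (-13/12, -9/2)
3. D_x = 14/3  [2·signedArea(DGE) = 0 ∩ 2·signedArea(DEF) = 1/3]
4. D_y = -11  [2·signedArea(DGE) = 0 ∩ 2·signedArea(DEF) = 1/3]
   → D = (14/3, -11)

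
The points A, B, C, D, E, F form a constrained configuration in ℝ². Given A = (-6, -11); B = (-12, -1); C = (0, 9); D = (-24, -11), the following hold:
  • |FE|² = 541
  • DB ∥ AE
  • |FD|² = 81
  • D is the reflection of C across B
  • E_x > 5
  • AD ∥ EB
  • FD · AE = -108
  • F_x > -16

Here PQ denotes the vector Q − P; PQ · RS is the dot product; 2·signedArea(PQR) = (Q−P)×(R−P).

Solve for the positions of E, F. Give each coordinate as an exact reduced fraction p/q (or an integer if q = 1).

E = (6, -1)
F = (-15, -11)

1. E_x = 6  [AD ∥ EB ∩ DB ∥ AE]
2. E_y = -1  [AD ∥ EB ∩ DB ∥ AE]
   → E = (6, -1)
3. F_x = -15  [line -12·x + -10·y + -290 = 0 ∩ |FD|² = 81]
4. F_y = -11  [line -12·x + -10·y + -290 = 0 ∩ |FD|² = 81]
   → F = (-15, -11)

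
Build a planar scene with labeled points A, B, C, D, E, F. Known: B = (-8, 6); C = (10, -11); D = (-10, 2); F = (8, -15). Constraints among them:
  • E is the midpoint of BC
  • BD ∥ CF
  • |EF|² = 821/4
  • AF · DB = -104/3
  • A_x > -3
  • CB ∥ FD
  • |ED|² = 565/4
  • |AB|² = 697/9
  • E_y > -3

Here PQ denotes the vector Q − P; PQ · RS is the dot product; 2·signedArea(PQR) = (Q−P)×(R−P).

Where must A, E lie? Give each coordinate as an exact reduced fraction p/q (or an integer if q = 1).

1. A_x = -8/3  [line -2·x + -4·y + -28/3 = 0 ∩ |AB|² = 697/9]
2. A_y = -1  [line -2·x + -4·y + -28/3 = 0 ∩ |AB|² = 697/9]
   → A = (-8/3, -1)
3. E_x = 1  [E is the midpoint of BC]
4. E_y = -5/2  [E is the midpoint of BC]
   → E = (1, -5/2)

A = (-8/3, -1)
E = (1, -5/2)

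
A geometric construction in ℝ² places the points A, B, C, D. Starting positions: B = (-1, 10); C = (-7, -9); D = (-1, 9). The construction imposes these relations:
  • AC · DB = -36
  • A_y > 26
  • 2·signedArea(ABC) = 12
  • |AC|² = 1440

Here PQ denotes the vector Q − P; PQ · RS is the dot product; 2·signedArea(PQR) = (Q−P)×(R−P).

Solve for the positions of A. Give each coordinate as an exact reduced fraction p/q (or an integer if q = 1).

A = (5, 27)

1. A_x = 5  [2·signedArea(ABC) = 12 ∩ AC · DB = -36]
2. A_y = 27  [2·signedArea(ABC) = 12 ∩ AC · DB = -36]
   → A = (5, 27)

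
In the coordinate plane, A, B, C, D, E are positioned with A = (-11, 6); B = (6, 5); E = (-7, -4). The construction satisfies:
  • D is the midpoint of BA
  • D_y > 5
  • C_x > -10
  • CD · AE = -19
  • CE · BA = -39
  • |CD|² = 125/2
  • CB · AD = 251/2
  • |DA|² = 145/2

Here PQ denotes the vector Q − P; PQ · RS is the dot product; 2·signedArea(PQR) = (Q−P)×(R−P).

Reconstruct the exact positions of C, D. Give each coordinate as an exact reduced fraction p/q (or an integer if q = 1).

C = (-9, 1)
D = (-5/2, 11/2)

1. D_x = -5/2  [D is the midpoint of BA]
2. D_y = 11/2  [D is the midpoint of BA]
   → D = (-5/2, 11/2)
3. C_x = -9  [CD · AE = -19 ∩ CB · AD = 251/2]
4. C_y = 1  [CD · AE = -19 ∩ CB · AD = 251/2]
   → C = (-9, 1)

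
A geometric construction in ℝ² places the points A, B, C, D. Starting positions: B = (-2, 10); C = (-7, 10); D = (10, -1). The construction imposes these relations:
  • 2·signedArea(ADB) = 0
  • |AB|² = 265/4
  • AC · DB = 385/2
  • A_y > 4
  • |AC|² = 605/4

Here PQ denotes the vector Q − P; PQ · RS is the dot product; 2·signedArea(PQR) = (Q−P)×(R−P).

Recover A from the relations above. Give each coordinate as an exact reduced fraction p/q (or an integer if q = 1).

1. A_x = 4  [2·signedArea(ADB) = 0 ∩ AC · DB = 385/2]
2. A_y = 9/2  [2·signedArea(ADB) = 0 ∩ AC · DB = 385/2]
   → A = (4, 9/2)

A = (4, 9/2)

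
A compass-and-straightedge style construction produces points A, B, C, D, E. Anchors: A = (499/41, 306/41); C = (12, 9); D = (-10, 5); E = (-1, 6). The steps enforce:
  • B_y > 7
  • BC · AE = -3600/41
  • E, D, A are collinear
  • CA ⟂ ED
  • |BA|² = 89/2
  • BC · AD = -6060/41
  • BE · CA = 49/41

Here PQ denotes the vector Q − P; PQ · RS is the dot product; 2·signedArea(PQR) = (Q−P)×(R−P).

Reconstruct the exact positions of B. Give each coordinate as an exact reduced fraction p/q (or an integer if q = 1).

1. B_x = 11/2  [BC · AE = -3600/41 ∩ BE · CA = 49/41]
2. B_y = 15/2  [BC · AE = -3600/41 ∩ BE · CA = 49/41]
   → B = (11/2, 15/2)

B = (11/2, 15/2)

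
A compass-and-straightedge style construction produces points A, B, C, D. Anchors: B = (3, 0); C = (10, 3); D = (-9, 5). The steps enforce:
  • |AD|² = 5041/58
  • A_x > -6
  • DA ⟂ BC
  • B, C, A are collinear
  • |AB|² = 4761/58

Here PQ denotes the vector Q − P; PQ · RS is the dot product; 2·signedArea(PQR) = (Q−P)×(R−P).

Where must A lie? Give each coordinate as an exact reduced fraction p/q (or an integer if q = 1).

A = (-309/58, -207/58)

1. A_x = -309/58  [B, C, A are collinear ∩ DA ⟂ BC]
2. A_y = -207/58  [B, C, A are collinear ∩ DA ⟂ BC]
   → A = (-309/58, -207/58)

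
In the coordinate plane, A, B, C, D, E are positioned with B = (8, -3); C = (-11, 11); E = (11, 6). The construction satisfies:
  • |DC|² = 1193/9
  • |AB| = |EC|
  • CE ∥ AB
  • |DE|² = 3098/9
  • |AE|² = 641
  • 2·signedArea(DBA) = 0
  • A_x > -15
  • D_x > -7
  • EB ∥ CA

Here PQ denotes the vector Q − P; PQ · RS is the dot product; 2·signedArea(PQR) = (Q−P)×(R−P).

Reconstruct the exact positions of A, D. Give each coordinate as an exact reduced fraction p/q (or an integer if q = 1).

1. A_x = -14  [CE ∥ AB ∩ EB ∥ CA]
2. A_y = 2  [CE ∥ AB ∩ EB ∥ CA]
   → A = (-14, 2)
3. D_x = -20/3  [line -5·x + -22·y + -26 = 0 ∩ |DC|² = 1193/9]
4. D_y = 1/3  [line -5·x + -22·y + -26 = 0 ∩ |DC|² = 1193/9]
   → D = (-20/3, 1/3)

A = (-14, 2)
D = (-20/3, 1/3)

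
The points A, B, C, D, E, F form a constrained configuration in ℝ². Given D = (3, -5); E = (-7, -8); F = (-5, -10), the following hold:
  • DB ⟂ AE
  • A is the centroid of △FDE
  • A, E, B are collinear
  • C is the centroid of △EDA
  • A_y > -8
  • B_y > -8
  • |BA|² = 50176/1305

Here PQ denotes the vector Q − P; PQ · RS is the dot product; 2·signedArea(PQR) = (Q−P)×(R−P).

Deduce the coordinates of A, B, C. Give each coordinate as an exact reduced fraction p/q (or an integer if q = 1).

1. A_x = -3  [A is the centroid of △FDE]
2. A_y = -23/3  [A is the centroid of △FDE]
   → A = (-3, -23/3)
3. B_x = 461/145  [A, E, B are collinear ∩ DB ⟂ AE]
4. B_y = -1037/145  [A, E, B are collinear ∩ DB ⟂ AE]
   → B = (461/145, -1037/145)
5. C_x = -7/3  [C is the centroid of △EDA]
6. C_y = -62/9  [C is the centroid of △EDA]
   → C = (-7/3, -62/9)

A = (-3, -23/3)
B = (461/145, -1037/145)
C = (-7/3, -62/9)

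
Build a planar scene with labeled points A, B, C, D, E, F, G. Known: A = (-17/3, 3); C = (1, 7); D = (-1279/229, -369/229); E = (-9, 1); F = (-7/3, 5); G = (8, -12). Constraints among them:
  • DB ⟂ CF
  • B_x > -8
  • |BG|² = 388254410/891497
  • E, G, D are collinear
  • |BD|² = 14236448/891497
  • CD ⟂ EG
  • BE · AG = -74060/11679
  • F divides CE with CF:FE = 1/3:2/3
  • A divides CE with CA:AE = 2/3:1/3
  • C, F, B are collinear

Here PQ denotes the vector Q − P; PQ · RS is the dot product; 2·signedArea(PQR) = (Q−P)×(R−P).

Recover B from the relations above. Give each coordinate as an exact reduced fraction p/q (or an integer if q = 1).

1. B_x = -29747/3893  [C, F, B are collinear ∩ DB ⟂ CF]
2. B_y = 7067/3893  [C, F, B are collinear ∩ DB ⟂ CF]
   → B = (-29747/3893, 7067/3893)

B = (-29747/3893, 7067/3893)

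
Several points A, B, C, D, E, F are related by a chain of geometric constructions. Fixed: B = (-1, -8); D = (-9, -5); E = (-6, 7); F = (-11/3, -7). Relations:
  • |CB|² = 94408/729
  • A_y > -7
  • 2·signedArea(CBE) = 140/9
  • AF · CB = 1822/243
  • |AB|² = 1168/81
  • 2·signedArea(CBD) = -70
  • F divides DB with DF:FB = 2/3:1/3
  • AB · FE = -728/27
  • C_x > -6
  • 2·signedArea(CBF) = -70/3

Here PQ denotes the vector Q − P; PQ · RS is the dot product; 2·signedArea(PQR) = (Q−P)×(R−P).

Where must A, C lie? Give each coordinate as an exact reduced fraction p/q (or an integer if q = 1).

1. C_x = -149/27  [2·signedArea(CBE) = 140/9 ∩ 2·signedArea(CBF) = -70/3]
2. C_y = 22/9  [2·signedArea(CBE) = 140/9 ∩ 2·signedArea(CBF) = -70/3]
   → C = (-149/27, 22/9)
3. A_x = -41/9  [AF · CB = 1822/243 ∩ AB · FE = -728/27]
4. A_y = -20/3  [AF · CB = 1822/243 ∩ AB · FE = -728/27]
   → A = (-41/9, -20/3)

A = (-41/9, -20/3)
C = (-149/27, 22/9)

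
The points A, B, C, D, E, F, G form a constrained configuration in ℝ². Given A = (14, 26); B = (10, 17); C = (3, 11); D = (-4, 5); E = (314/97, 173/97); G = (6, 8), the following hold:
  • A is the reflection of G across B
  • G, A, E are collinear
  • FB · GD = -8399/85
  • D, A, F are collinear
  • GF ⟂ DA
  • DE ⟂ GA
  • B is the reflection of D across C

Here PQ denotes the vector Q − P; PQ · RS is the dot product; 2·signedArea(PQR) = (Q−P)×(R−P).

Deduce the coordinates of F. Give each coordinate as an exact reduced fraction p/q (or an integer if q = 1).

F = (146/85, 992/85)

1. F_x = 146/85  [D, A, F are collinear ∩ GF ⟂ DA]
2. F_y = 992/85  [D, A, F are collinear ∩ GF ⟂ DA]
   → F = (146/85, 992/85)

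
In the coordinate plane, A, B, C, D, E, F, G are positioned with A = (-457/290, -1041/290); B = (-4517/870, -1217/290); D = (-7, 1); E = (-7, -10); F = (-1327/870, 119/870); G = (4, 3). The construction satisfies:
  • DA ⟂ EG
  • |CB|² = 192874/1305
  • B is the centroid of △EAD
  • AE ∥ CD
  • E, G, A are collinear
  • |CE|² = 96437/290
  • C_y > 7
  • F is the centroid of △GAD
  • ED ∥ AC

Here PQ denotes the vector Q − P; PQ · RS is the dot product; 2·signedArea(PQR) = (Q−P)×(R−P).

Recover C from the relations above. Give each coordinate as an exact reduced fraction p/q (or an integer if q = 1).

1. C_x = -457/290  [AE ∥ CD ∩ ED ∥ AC]
2. C_y = 2149/290  [AE ∥ CD ∩ ED ∥ AC]
   → C = (-457/290, 2149/290)

C = (-457/290, 2149/290)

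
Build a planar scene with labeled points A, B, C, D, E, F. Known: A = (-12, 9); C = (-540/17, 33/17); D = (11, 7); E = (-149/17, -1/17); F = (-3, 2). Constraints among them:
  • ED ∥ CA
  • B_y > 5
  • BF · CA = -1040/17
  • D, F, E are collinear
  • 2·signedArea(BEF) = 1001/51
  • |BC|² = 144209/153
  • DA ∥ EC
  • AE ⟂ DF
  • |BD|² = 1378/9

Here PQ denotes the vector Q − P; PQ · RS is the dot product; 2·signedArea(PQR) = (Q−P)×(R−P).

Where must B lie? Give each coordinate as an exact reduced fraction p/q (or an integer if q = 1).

B = (-4/3, 6)

1. B_x = -4/3  [2·signedArea(BEF) = 1001/51 ∩ BF · CA = -1040/17]
2. B_y = 6  [2·signedArea(BEF) = 1001/51 ∩ BF · CA = -1040/17]
   → B = (-4/3, 6)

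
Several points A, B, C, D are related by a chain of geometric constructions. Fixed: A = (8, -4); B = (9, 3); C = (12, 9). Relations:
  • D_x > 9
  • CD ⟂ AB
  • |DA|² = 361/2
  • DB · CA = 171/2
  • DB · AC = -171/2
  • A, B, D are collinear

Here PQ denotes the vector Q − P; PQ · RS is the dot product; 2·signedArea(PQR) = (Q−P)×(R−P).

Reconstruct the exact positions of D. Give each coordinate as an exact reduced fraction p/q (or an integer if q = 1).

D = (99/10, 93/10)

1. D_x = 99/10  [A, B, D are collinear ∩ CD ⟂ AB]
2. D_y = 93/10  [A, B, D are collinear ∩ CD ⟂ AB]
   → D = (99/10, 93/10)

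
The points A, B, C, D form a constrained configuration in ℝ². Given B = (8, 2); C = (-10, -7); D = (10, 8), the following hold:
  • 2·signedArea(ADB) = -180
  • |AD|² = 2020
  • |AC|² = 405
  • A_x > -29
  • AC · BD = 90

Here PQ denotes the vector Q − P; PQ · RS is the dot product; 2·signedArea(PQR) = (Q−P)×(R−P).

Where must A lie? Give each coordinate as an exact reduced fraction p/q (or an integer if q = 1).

1. A_x = -28  [AC · BD = 90 ∩ 2·signedArea(ADB) = -180]
2. A_y = -16  [AC · BD = 90 ∩ 2·signedArea(ADB) = -180]
   → A = (-28, -16)

A = (-28, -16)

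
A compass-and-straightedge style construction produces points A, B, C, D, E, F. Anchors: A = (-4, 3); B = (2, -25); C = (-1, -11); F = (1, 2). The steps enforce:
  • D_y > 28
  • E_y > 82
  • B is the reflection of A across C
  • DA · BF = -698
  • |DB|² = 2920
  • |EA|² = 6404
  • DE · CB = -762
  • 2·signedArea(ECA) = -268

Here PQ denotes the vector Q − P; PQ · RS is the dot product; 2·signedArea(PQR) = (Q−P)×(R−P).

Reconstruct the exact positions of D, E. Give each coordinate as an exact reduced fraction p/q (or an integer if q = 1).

1. D_x = 0  [line 1·x + -27·y + 783 = 0 ∩ |DB|² = 2920]
2. D_y = 29  [line 1·x + -27·y + 783 = 0 ∩ |DB|² = 2920]
   → D = (0, 29)
3. E_x = -2  [2·signedArea(ECA) = -268 ∩ DE · CB = -762]
4. E_y = 83  [2·signedArea(ECA) = -268 ∩ DE · CB = -762]
   → E = (-2, 83)

D = (0, 29)
E = (-2, 83)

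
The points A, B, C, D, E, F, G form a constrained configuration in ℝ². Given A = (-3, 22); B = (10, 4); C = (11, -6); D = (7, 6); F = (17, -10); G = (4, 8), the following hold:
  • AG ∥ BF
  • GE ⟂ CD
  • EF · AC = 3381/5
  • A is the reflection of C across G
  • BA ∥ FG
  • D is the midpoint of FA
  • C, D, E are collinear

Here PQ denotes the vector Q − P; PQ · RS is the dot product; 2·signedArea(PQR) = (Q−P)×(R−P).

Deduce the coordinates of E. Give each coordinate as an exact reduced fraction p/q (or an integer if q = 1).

1. E_x = 61/10  [C, D, E are collinear ∩ GE ⟂ CD]
2. E_y = 87/10  [C, D, E are collinear ∩ GE ⟂ CD]
   → E = (61/10, 87/10)

E = (61/10, 87/10)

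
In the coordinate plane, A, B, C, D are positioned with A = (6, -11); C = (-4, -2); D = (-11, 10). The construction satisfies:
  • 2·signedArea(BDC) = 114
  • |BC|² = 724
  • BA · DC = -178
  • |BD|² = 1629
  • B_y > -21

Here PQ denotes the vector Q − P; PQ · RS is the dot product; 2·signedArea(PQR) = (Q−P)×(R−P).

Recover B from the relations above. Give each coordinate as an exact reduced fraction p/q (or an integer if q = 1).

1. B_x = 16  [2·signedArea(BDC) = 114 ∩ BA · DC = -178]
2. B_y = -20  [2·signedArea(BDC) = 114 ∩ BA · DC = -178]
   → B = (16, -20)

B = (16, -20)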